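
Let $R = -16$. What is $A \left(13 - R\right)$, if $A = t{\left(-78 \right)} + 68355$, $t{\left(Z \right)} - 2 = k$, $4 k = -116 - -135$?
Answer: $\frac{7929963}{4} \approx 1.9825 \cdot 10^{6}$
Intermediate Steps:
$k = \frac{19}{4}$ ($k = \frac{-116 - -135}{4} = \frac{-116 + 135}{4} = \frac{1}{4} \cdot 19 = \frac{19}{4} \approx 4.75$)
$t{\left(Z \right)} = \frac{27}{4}$ ($t{\left(Z \right)} = 2 + \frac{19}{4} = \frac{27}{4}$)
$A = \frac{273447}{4}$ ($A = \frac{27}{4} + 68355 = \frac{273447}{4} \approx 68362.0$)
$A \left(13 - R\right) = \frac{273447 \left(13 - -16\right)}{4} = \frac{273447 \left(13 + 16\right)}{4} = \frac{273447}{4} \cdot 29 = \frac{7929963}{4}$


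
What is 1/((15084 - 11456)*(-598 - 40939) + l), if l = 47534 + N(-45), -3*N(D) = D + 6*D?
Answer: -1/150648597 ≈ -6.6380e-9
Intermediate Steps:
N(D) = -7*D/3 (N(D) = -(D + 6*D)/3 = -7*D/3)
l = 47639 (l = 47534 - 7/3*(-45) = 47534 + 105 = 47639)
1/((15084 - 11456)*(-598 - 40939) + l) = 1/((15084 - 11456)*(-598 - 40939) + 47639) = 1/(3628*(-41537) + 47639) = 1/(-150696236 + 47639) = 1/(-150648597) = -1/150648597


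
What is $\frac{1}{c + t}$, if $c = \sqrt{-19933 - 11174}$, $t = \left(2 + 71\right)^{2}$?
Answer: $\frac{5329}{28429348} - \frac{i \sqrt{31107}}{28429348} \approx 0.00018745 - 6.2039 \cdot 10^{-6} i$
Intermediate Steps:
$t = 5329$ ($t = 73^{2} = 5329$)
$c = i \sqrt{31107}$ ($c = \sqrt{-31107} = i \sqrt{31107} \approx 176.37 i$)
$\frac{1}{c + t} = \frac{1}{i \sqrt{31107} + 5329} = \frac{1}{5329 + i \sqrt{31107}}$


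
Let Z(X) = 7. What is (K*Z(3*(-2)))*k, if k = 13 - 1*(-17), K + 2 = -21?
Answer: -4830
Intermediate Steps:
K = -23 (K = -2 - 21 = -23)
k = 30 (k = 13 + 17 = 30)
(K*Z(3*(-2)))*k = -23*7*30 = -161*30 = -4830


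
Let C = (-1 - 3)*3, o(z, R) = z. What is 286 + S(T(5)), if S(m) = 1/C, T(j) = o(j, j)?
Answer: 3431/12 ≈ 285.92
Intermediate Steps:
T(j) = j
C = -12 (C = -4*3 = -12)
S(m) = -1/12 (S(m) = 1/(-12) = -1/12)
286 + S(T(5)) = 286 - 1/12 = 3431/12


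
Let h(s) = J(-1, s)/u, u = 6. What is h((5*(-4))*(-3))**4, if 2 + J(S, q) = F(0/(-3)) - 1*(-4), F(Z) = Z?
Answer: 1/81 ≈ 0.012346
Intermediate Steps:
J(S, q) = 2 (J(S, q) = -2 + (0/(-3) - 1*(-4)) = -2 + (0*(-1/3) + 4) = -2 + (0 + 4) = -2 + 4 = 2)
h(s) = 1/3 (h(s) = 2/6 = 2*(1/6) = 1/3)
h((5*(-4))*(-3))**4 = (1/3)**4 = 1/81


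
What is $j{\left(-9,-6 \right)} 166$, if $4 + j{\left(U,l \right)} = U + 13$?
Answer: $0$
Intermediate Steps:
$j{\left(U,l \right)} = 9 + U$ ($j{\left(U,l \right)} = -4 + \left(U + 13\right) = -4 + \left(13 + U\right) = 9 + U$)
$j{\left(-9,-6 \right)} 166 = \left(9 - 9\right) 166 = 0 \cdot 166 = 0$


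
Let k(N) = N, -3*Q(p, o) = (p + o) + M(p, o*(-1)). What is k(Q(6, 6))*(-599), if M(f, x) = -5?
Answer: 4193/3 ≈ 1397.7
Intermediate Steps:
Q(p, o) = 5/3 - o/3 - p/3 (Q(p, o) = -((p + o) - 5)/3 = -((o + p) - 5)/3 = -(-5 + o + p)/3 = 5/3 - o/3 - p/3)
k(Q(6, 6))*(-599) = (5/3 - ⅓*6 - ⅓*6)*(-599) = (5/3 - 2 - 2)*(-599) = -7/3*(-599) = 4193/3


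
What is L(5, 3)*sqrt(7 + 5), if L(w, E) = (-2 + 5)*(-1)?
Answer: -6*sqrt(3) ≈ -10.392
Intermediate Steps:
L(w, E) = -3 (L(w, E) = 3*(-1) = -3)
L(5, 3)*sqrt(7 + 5) = -3*sqrt(7 + 5) = -6*sqrt(3)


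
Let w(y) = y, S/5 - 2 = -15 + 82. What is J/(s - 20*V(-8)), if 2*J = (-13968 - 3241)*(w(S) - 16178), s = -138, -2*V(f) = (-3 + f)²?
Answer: 272470097/2144 ≈ 1.2708e+5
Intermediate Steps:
V(f) = -(-3 + f)²/2
S = 345 (S = 10 + 5*(-15 + 82) = 10 + 5*67 = 10 + 335 = 345)
J = 272470097/2 (J = ((-13968 - 3241)*(345 - 16178))/2 = (-17209*(-15833))/2 = (½)*272470097 = 272470097/2 ≈ 1.3624e+8)
J/(s - 20*V(-8)) = 272470097/(2*(-138 - (-10)*(-3 - 8)²)) = 272470097/(2*(-138 - (-10)*(-11)²)) = 272470097/(2*(-138 - (-10)*121)) = 272470097/(2*(-138 - 20*(-121/2))) = 272470097/(2*(-138 + 1210)) = (272470097/2)/1072 = (272470097/2)*(1/1072) = 272470097/2144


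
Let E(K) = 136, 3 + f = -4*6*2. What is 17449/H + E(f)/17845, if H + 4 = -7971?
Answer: -62058561/28462775 ≈ -2.1803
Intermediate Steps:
H = -7975 (H = -4 - 7971 = -7975)
f = -51 (f = -3 - 4*6*2 = -3 - 24*2 = -3 - 48 = -51)
17449/H + E(f)/17845 = 17449/(-7975) + 136/17845 = 17449*(-1/7975) + 136*(1/17845) = -17449/7975 + 136/17845 = -62058561/28462775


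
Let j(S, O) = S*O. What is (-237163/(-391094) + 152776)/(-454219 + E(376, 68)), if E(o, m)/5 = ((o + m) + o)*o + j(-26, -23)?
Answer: 19916671369/142145851958 ≈ 0.14011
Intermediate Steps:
j(S, O) = O*S
E(o, m) = 2990 + 5*o*(m + 2*o) (E(o, m) = 5*(((o + m) + o)*o - 23*(-26)) = 5*(((m + o) + o)*o + 598) = 5*((m + 2*o)*o + 598) = 5*(o*(m + 2*o) + 598) = 5*(598 + o*(m + 2*o)) = 2990 + 5*o*(m + 2*o))
(-237163/(-391094) + 152776)/(-454219 + E(376, 68)) = (-237163/(-391094) + 152776)/(-454219 + (2990 + 10*376**2 + 5*68*376)) = (-237163*(-1/391094) + 152776)/(-454219 + (2990 + 10*141376 + 127840)) = (237163/391094 + 152776)/(-454219 + (2990 + 1413760 + 127840)) = 59750014107/(391094*(-454219 + 1544590)) = (59750014107/391094)/1090371 = (59750014107/391094)*(1/1090371) = 19916671369/142145851958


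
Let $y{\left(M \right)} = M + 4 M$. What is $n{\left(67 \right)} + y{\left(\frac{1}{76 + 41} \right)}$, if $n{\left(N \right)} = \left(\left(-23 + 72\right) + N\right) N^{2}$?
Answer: $\frac{60924713}{117} \approx 5.2072 \cdot 10^{5}$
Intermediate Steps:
$y{\left(M \right)} = 5 M$
$n{\left(N \right)} = N^{2} \left(49 + N\right)$ ($n{\left(N \right)} = \left(49 + N\right) N^{2} = N^{2} \left(49 + N\right)$)
$n{\left(67 \right)} + y{\left(\frac{1}{76 + 41} \right)} = 67^{2} \left(49 + 67\right) + \frac{5}{76 + 41} = 4489 \cdot 116 + \frac{5}{117} = 520724 + 5 \cdot \frac{1}{117} = 520724 + \frac{5}{117} = \frac{60924713}{117}$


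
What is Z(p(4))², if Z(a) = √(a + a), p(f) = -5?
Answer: -10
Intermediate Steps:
Z(a) = √2*√a (Z(a) = √(2*a) = √2*√a)
Z(p(4))² = (√2*√(-5))² = (√2*(I*√5))² = (I*√10)² = -10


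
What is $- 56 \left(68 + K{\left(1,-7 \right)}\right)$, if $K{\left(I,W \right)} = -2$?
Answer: $-3696$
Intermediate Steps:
$- 56 \left(68 + K{\left(1,-7 \right)}\right) = - 56 \left(68 - 2\right) = \left(-56\right) 66 = -3696$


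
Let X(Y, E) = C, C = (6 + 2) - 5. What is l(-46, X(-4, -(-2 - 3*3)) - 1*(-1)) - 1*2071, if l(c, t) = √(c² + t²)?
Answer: -2071 + 2*√533 ≈ -2024.8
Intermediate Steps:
C = 3 (C = 8 - 5 = 3)
X(Y, E) = 3
l(-46, X(-4, -(-2 - 3*3)) - 1*(-1)) - 1*2071 = √((-46)² + (3 - 1*(-1))²) - 1*2071 = √(2116 + (3 + 1)²) - 2071 = √(2116 + 4²) - 2071 = √(2116 + 16) - 2071 = √2132 - 2071 = 2*√533 - 2071 = -2071 + 2*√533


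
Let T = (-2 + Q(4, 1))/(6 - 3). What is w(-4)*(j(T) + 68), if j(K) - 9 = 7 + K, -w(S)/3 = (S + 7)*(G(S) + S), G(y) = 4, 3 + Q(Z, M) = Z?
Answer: 0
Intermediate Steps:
Q(Z, M) = -3 + Z
w(S) = -3*(4 + S)*(7 + S) (w(S) = -3*(S + 7)*(4 + S) = -3*(7 + S)*(4 + S) = -3*(4 + S)*(7 + S))
T = -⅓ (T = (-2 + (-3 + 4))/(6 - 3) = (-2 + 1)/3 = -1*⅓ = -⅓ ≈ -0.33333)
j(K) = 16 + K (j(K) = 9 + (7 + K) = 16 + K)
w(-4)*(j(T) + 68) = (-84 - 33*(-4) - 3*(-4)²)*((16 - ⅓) + 68) = (-84 + 132 - 3*16)*(47/3 + 68) = (-84 + 132 - 48)*(251/3) = 0*(251/3) = 0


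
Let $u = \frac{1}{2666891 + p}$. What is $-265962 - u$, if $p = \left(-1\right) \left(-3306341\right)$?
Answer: $- \frac{1588652729185}{5973232} \approx -2.6596 \cdot 10^{5}$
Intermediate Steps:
$p = 3306341$
$u = \frac{1}{5973232}$ ($u = \frac{1}{2666891 + 3306341} = \frac{1}{5973232} \approx 1.6741 \cdot 10^{-7}$)
$-265962 - u = -265962 - \frac{1}{5973232} = - \frac{1588652729185}{5973232}$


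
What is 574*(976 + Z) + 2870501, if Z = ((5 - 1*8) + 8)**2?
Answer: 3445075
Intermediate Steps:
Z = 25 (Z = ((5 - 8) + 8)**2 = (-3 + 8)**2 = 5**2 = 25)
574*(976 + Z) + 2870501 = 574*(976 + 25) + 2870501 = 574*1001 + 2870501 = 574574 + 2870501 = 3445075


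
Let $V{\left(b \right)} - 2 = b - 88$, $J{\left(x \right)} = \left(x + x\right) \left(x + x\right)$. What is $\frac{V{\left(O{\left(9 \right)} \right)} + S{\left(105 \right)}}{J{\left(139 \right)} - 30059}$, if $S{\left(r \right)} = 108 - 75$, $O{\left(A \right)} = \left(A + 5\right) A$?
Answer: $\frac{73}{47225} \approx 0.0015458$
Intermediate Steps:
$J{\left(x \right)} = 4 x^{2}$ ($J{\left(x \right)} = 2 x 2 x = 4 x^{2}$)
$O{\left(A \right)} = A \left(5 + A\right)$ ($O{\left(A \right)} = \left(5 + A\right) A = A \left(5 + A\right)$)
$S{\left(r \right)} = 33$ ($S{\left(r \right)} = 108 - 75 = 33$)
$V{\left(b \right)} = -86 + b$ ($V{\left(b \right)} = 2 + \left(b - 88\right) = 2 + \left(-88 + b\right) = -86 + b$)
$\frac{V{\left(O{\left(9 \right)} \right)} + S{\left(105 \right)}}{J{\left(139 \right)} - 30059} = \frac{\left(-86 + 9 \left(5 + 9\right)\right) + 33}{4 \cdot 139^{2} - 30059} = \frac{\left(-86 + 9 \cdot 14\right) + 33}{4 \cdot 19321 - 30059} = \frac{\left(-86 + 126\right) + 33}{77284 - 30059} = \frac{40 + 33}{47225} = 73 \cdot \frac{1}{47225} = \frac{73}{47225}$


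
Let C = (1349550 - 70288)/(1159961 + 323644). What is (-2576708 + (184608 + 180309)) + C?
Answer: -3281422907293/1483605 ≈ -2.2118e+6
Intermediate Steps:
C = 1279262/1483605 ≈ 0.86227
(-2576708 + (184608 + 180309)) + C = (-2576708 + (184608 + 180309)) + 1279262/1483605 = (-2576708 + 364917) + 1279262/1483605 = -2211791 + 1279262/1483605 = -3281422907293/1483605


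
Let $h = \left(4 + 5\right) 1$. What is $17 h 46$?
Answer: $7038$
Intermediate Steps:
$h = 9$ ($h = 9 \cdot 1 = 9$)
$17 h 46 = 17 \cdot 9 \cdot 46 = 153 \cdot 46 = 7038$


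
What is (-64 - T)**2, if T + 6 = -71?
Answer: 169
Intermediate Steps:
T = -77 (T = -6 - 71 = -77)
(-64 - T)**2 = (-64 - 1*(-77))**2 = (-64 + 77)**2 = 13**2 = 169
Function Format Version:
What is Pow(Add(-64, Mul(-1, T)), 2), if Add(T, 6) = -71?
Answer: 169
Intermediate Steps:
T = -77 (T = Add(-6, -71) = -77)
Pow(Add(-64, Mul(-1, T)), 2) = Pow(Add(-64, Mul(-1, -77)), 2) = Pow(Add(-64, 77), 2) = Pow(13, 2) = 169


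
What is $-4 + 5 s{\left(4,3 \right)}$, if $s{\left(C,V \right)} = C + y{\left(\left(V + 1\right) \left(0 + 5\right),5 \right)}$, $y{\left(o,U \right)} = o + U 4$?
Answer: $216$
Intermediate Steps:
$y{\left(o,U \right)} = o + 4 U$
$s{\left(C,V \right)} = 25 + C + 5 V$ ($s{\left(C,V \right)} = C + \left(\left(V + 1\right) \left(0 + 5\right) + 4 \cdot 5\right) = C + \left(\left(1 + V\right) 5 + 20\right) = C + \left(\left(5 + 5 V\right) + 20\right) = C + \left(25 + 5 V\right) = 25 + C + 5 V$)
$-4 + 5 s{\left(4,3 \right)} = -4 + 5 \left(25 + 4 + 5 \cdot 3\right) = -4 + 5 \left(25 + 4 + 15\right) = -4 + 5 \cdot 44 = -4 + 220 = 216$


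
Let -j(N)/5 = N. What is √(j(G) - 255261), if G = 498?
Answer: 3*I*√28639 ≈ 507.69*I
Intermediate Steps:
j(N) = -5*N
√(j(G) - 255261) = √(-5*498 - 255261) = √(-2490 - 255261) = √(-257751) = 3*I*√28639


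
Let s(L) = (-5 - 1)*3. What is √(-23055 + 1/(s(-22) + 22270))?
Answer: I*√2853929475617/11126 ≈ 151.84*I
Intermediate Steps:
s(L) = -18 (s(L) = -6*3 = -18)
√(-23055 + 1/(s(-22) + 22270)) = √(-23055 + 1/(-18 + 22270)) = √(-23055 + 1/22252) = √(-513019859/22252) = I*√2853929475617/11126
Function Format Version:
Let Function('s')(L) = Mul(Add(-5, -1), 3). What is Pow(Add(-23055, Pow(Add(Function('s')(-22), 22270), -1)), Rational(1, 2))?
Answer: Mul(Rational(1, 11126), I, Pow(2853929475617, Rational(1, 2))) ≈ Mul(151.84, I)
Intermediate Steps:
Function('s')(L) = -18 (Function('s')(L) = Mul(-6, 3) = -18)
Pow(Add(-23055, Pow(Add(Function('s')(-22), 22270), -1)), Rational(1, 2)) = Pow(Add(-23055, Pow(Add(-18, 22270), -1)), Rational(1, 2)) = Pow(Add(-23055, Pow(22252, -1)), Rational(1, 2)) = Pow(Add(-23055, Rational(1, 22252)), Rational(1, 2)) = Pow(Rational(-513019859, 22252), Rational(1, 2)) = Mul(Rational(1, 11126), I, Pow(2853929475617, Rational(1, 2)))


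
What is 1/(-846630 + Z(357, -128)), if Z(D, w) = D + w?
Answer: -1/846401 ≈ -1.1815e-6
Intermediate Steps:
1/(-846630 + Z(357, -128)) = 1/(-846630 + (357 - 128)) = 1/(-846630 + 229) = 1/(-846401) = -1/846401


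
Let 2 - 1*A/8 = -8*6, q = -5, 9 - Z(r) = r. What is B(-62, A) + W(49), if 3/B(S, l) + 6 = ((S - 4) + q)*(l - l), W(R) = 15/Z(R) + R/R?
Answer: 1/8 ≈ 0.12500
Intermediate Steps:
Z(r) = 9 - r
W(R) = 1 + 15/(9 - R) (W(R) = 15/(9 - R) + R/R = 15/(9 - R) + 1 = 1 + 15/(9 - R))
A = 400 (A = 16 - (-64)*6 = 16 - 8*(-48) = 16 + 384 = 400)
B(S, l) = -1/2 (B(S, l) = 3/(-6 + ((S - 4) - 5)*(l - l)) = 3/(-6 + ((-4 + S) - 5)*0) = 3/(-6 + (-9 + S)*0) = 3/(-6 + 0) = 3/(-6) = 3*(-1/6) = -1/2)
B(-62, A) + W(49) = -1/2 + (-24 + 49)/(-9 + 49) = -1/2 + 25/40 = -1/2 + (1/40)*25 = -1/2 + 5/8 = 1/8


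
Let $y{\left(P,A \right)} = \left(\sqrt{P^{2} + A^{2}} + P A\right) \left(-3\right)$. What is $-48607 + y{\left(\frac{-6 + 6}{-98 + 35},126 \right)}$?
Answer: $-48985$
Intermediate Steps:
$y{\left(P,A \right)} = - 3 \sqrt{A^{2} + P^{2}} - 3 A P$ ($y{\left(P,A \right)} = \left(\sqrt{A^{2} + P^{2}} + A P\right) \left(-3\right) = - 3 \sqrt{A^{2} + P^{2}} - 3 A P$)
$-48607 + y{\left(\frac{-6 + 6}{-98 + 35},126 \right)} = -48607 - \left(3 \sqrt{126^{2} + \left(\frac{-6 + 6}{-98 + 35}\right)^{2}} + \frac{378 \left(-6 + 6\right)}{-98 + 35}\right) = -48607 - \left(3 \sqrt{15876 + \left(\frac{0}{-63}\right)^{2}} + 378 \cdot 0 \frac{1}{-63}\right) = -48607 - \left(3 \sqrt{15876 + \left(0 \left(- \frac{1}{63}\right)\right)^{2}} + 378 \cdot 0 \left(- \frac{1}{63}\right)\right) = -48607 - \left(0 + 3 \sqrt{15876 + 0^{2}}\right) = -48607 + \left(- 3 \sqrt{15876 + 0} + 0\right) = -48607 + \left(- 3 \sqrt{15876} + 0\right) = -48607 + \left(\left(-3\right) 126 + 0\right) = -48607 + \left(-378 + 0\right) = -48607 - 378 = -48985$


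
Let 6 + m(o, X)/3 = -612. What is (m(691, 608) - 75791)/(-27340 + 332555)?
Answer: -15529/61043 ≈ -0.25439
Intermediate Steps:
m(o, X) = -1854 (m(o, X) = -18 + 3*(-612) = -18 - 1836 = -1854)
(m(691, 608) - 75791)/(-27340 + 332555) = (-1854 - 75791)/(-27340 + 332555) = -77645/305215 = -77645*1/305215 = -15529/61043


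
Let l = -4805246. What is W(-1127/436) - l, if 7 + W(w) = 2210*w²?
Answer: 458131849017/95048 ≈ 4.8200e+6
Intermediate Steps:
W(w) = -7 + 2210*w²
W(-1127/436) - l = (-7 + 2210*(-1127/436)²) - 1*(-4805246) = (-7 + 2210*(-1127*1/436)²) + 4805246 = (-7 + 2210*(-1127/436)²) + 4805246 = (-7 + 2210*(1270129/190096)) + 4805246 = (-7 + 1403492545/95048) + 4805246 = 1402827209/95048 + 4805246 = 458131849017/95048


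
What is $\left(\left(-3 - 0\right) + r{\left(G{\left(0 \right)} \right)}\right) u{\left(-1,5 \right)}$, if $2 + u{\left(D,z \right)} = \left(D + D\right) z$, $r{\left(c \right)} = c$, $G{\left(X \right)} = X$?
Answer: $36$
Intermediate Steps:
$u{\left(D,z \right)} = -2 + 2 D z$ ($u{\left(D,z \right)} = -2 + \left(D + D\right) z = -2 + 2 D z$)
$\left(\left(-3 - 0\right) + r{\left(G{\left(0 \right)} \right)}\right) u{\left(-1,5 \right)} = \left(\left(-3 - 0\right) + 0\right) \left(-2 + 2 \left(-1\right) 5\right) = \left(\left(-3 + 0\right) + 0\right) \left(-2 - 10\right) = \left(-3 + 0\right) \left(-12\right) = \left(-3\right) \left(-12\right) = 36$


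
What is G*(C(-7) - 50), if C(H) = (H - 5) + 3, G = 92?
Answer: -5428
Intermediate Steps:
C(H) = -2 + H (C(H) = (-5 + H) + 3 = -2 + H)
G*(C(-7) - 50) = 92*((-2 - 7) - 50) = 92*(-9 - 50) = 92*(-59) = -5428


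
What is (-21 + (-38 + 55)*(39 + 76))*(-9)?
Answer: -17406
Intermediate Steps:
(-21 + (-38 + 55)*(39 + 76))*(-9) = (-21 + 17*115)*(-9) = (-21 + 1955)*(-9) = 1934*(-9) = -17406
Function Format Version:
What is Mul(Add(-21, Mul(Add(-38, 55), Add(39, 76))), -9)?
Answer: -17406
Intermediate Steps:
Mul(Add(-21, Mul(Add(-38, 55), Add(39, 76))), -9) = Mul(Add(-21, Mul(17, 115)), -9) = Mul(Add(-21, 1955), -9) = Mul(1934, -9) = -17406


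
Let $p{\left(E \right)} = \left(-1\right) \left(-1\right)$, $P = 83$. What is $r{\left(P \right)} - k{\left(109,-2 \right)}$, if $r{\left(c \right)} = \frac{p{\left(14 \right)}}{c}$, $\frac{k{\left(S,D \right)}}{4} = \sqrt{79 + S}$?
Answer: $\frac{1}{83} - 8 \sqrt{47} \approx -54.833$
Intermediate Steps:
$p{\left(E \right)} = 1$
$k{\left(S,D \right)} = 4 \sqrt{79 + S}$
$r{\left(c \right)} = \frac{1}{c}$ ($r{\left(c \right)} = 1 \frac{1}{c} = \frac{1}{c}$)
$r{\left(P \right)} - k{\left(109,-2 \right)} = \frac{1}{83} - 4 \sqrt{79 + 109} = \frac{1}{83} - 4 \sqrt{188} = \frac{1}{83} - 4 \cdot 2 \sqrt{47} = \frac{1}{83} - 8 \sqrt{47}$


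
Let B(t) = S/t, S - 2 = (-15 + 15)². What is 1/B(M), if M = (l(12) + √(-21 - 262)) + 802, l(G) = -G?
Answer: 395 + I*√283/2 ≈ 395.0 + 8.4113*I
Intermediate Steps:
M = 790 + I*√283 (M = (-1*12 + √(-21 - 262)) + 802 = (-12 + √(-283)) + 802 = (-12 + I*√283) + 802 = 790 + I*√283 ≈ 790.0 + 16.823*I)
S = 2 (S = 2 + (-15 + 15)² = 2 + 0² = 2 + 0 = 2)
B(t) = 2/t
1/B(M) = 1/(2/(790 + I*√283)) = 395 + I*√283/2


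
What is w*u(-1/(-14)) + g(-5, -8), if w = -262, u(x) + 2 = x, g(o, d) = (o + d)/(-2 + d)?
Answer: 35461/70 ≈ 506.59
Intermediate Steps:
g(o, d) = (d + o)/(-2 + d)
u(x) = -2 + x
w*u(-1/(-14)) + g(-5, -8) = -262*(-2 - 1/(-14)) + (-8 - 5)/(-2 - 8) = -262*(-2 - 1*(-1/14)) - 13/(-10) = -262*(-2 + 1/14) - ⅒*(-13) = -262*(-27/14) + 13/10 = 3537/7 + 13/10 = 35461/70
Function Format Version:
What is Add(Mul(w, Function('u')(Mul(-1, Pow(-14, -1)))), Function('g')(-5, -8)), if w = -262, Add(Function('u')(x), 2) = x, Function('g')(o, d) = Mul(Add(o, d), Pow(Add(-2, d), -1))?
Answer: Rational(35461, 70) ≈ 506.59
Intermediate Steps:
Function('g')(o, d) = Mul(Pow(Add(-2, d), -1), Add(d, o)) (Function('g')(o, d) = Mul(Add(d, o), Pow(Add(-2, d), -1)) = Mul(Pow(Add(-2, d), -1), Add(d, o)))
Function('u')(x) = Add(-2, x)
Add(Mul(w, Function('u')(Mul(-1, Pow(-14, -1)))), Function('g')(-5, -8)) = Add(Mul(-262, Add(-2, Mul(-1, Pow(-14, -1)))), Mul(Pow(Add(-2, -8), -1), Add(-8, -5))) = Add(Mul(-262, Add(-2, Mul(-1, Rational(-1, 14)))), Mul(Pow(-10, -1), -13)) = Add(Mul(-262, Add(-2, Rational(1, 14))), Mul(Rational(-1, 10), -13)) = Add(Mul(-262, Rational(-27, 14)), Rational(13, 10)) = Add(Rational(3537, 7), Rational(13, 10)) = Rational(35461, 70)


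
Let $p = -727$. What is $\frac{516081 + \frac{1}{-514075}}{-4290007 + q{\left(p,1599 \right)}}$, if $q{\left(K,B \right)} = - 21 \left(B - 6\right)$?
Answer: $- \frac{132652170037}{1111291349750} \approx -0.11937$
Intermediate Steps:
$q{\left(K,B \right)} = 126 - 21 B$ ($q{\left(K,B \right)} = - 21 \left(-6 + B\right) = 126 - 21 B$)
$\frac{516081 + \frac{1}{-514075}}{-4290007 + q{\left(p,1599 \right)}} = \frac{516081 + \frac{1}{-514075}}{-4290007 + \left(126 - 33579\right)} = \frac{516081 - \frac{1}{514075}}{-4290007 + \left(126 - 33579\right)} = \frac{265304340074}{514075 \left(-4290007 - 33453\right)} = \frac{265304340074}{514075 \left(-4323460\right)} = \frac{265304340074}{514075} \left(- \frac{1}{4323460}\right) = - \frac{132652170037}{1111291349750}$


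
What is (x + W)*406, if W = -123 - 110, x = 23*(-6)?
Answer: -150626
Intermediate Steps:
x = -138
W = -233
(x + W)*406 = (-138 - 233)*406 = -371*406 = -150626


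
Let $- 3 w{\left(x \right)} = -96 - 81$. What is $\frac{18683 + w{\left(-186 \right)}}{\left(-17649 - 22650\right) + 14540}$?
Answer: $- \frac{18742}{25759} \approx -0.72759$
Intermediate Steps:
$w{\left(x \right)} = 59$ ($w{\left(x \right)} = - \frac{-96 - 81}{3} = \left(- \frac{1}{3}\right) \left(-177\right) = 59$)
$\frac{18683 + w{\left(-186 \right)}}{\left(-17649 - 22650\right) + 14540} = \frac{18683 + 59}{\left(-17649 - 22650\right) + 14540} = \frac{18742}{\left(-17649 - 22650\right) + 14540} = \frac{18742}{-40299 + 14540} = \frac{18742}{-25759} = 18742 \left(- \frac{1}{25759}\right) = - \frac{18742}{25759}$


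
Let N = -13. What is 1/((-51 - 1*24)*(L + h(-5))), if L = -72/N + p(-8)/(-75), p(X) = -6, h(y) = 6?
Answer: -13/11328 ≈ -0.0011476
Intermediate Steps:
L = 1826/325 (L = -72/(-13) - 6/(-75) = -72*(-1/13) - 6*(-1/75) = 72/13 + 2/25 = 1826/325 ≈ 5.6185)
1/((-51 - 1*24)*(L + h(-5))) = 1/((-51 - 1*24)*(1826/325 + 6)) = 1/((-51 - 24)*(3776/325)) = 1/(-75*3776/325) = 1/(-11328/13) = -13/11328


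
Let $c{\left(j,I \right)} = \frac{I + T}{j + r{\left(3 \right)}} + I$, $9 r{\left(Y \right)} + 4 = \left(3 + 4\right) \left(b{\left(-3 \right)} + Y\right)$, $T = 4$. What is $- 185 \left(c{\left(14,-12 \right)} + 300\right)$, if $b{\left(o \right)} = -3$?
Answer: $- \frac{3243420}{61} \approx -53171.0$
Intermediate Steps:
$r{\left(Y \right)} = - \frac{25}{9} + \frac{7 Y}{9}$ ($r{\left(Y \right)} = - \frac{4}{9} + \frac{\left(3 + 4\right) \left(-3 + Y\right)}{9} = - \frac{4}{9} + \frac{7 \left(-3 + Y\right)}{9} = - \frac{4}{9} + \frac{-21 + 7 Y}{9} = - \frac{4}{9} + \left(- \frac{7}{3} + \frac{7 Y}{9}\right) = - \frac{25}{9} + \frac{7 Y}{9}$)
$c{\left(j,I \right)} = I + \frac{4 + I}{- \frac{4}{9} + j}$ ($c{\left(j,I \right)} = \frac{I + 4}{j + \left(- \frac{25}{9} + \frac{7}{9} \cdot 3\right)} + I = \frac{4 + I}{j + \left(- \frac{25}{9} + \frac{7}{3}\right)} + I = \frac{4 + I}{j - \frac{4}{9}} + I = \frac{4 + I}{- \frac{4}{9} + j} + I = I + \frac{4 + I}{- \frac{4}{9} + j}$)
$- 185 \left(c{\left(14,-12 \right)} + 300\right) = - 185 \left(\frac{36 + 5 \left(-12\right) + 9 \left(-12\right) 14}{-4 + 9 \cdot 14} + 300\right) = - 185 \left(\frac{36 - 60 - 1512}{-4 + 126} + 300\right) = - 185 \left(\frac{1}{122} \left(-1536\right) + 300\right) = - 185 \left(- \frac{768}{61} + 300\right) = \left(-185\right) \frac{17532}{61} = - \frac{3243420}{61}$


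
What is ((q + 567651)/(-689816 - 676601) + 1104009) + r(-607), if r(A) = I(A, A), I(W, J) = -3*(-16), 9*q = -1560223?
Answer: 1044416671945/945981 ≈ 1.1041e+6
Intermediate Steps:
q = -1560223/9 (q = (1/9)*(-1560223) = -1560223/9 ≈ -1.7336e+5)
I(W, J) = 48
r(A) = 48
((q + 567651)/(-689816 - 676601) + 1104009) + r(-607) = ((-1560223/9 + 567651)/(-689816 - 676601) + 1104009) + 48 = ((3548636/9)/(-1366417) + 1104009) + 48 = ((3548636/9)*(-1/1366417) + 1104009) + 48 = (-272972/945981 + 1104009) + 48 = 1044371264857/945981 + 48 = 1044416671945/945981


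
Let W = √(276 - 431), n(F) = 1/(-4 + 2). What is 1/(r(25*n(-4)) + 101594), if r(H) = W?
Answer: 101594/10321340991 - I*√155/10321340991 ≈ 9.8431e-6 - 1.2062e-9*I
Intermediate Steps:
n(F) = -½ (n(F) = 1/(-2) = -½)
W = I*√155 (W = √(-155) = I*√155 ≈ 12.45*I)
r(H) = I*√155
1/(r(25*n(-4)) + 101594) = 1/(I*√155 + 101594) = 1/(101594 + I*√155)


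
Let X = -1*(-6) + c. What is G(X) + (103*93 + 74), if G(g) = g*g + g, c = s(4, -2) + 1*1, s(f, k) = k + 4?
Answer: 9743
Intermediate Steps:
s(f, k) = 4 + k
c = 3 (c = (4 - 2) + 1*1 = 2 + 1 = 3)
X = 9 (X = -1*(-6) + 3 = 6 + 3 = 9)
G(g) = g + g**2 (G(g) = g**2 + g = g + g**2)
G(X) + (103*93 + 74) = 9*(1 + 9) + (103*93 + 74) = 9*10 + (9579 + 74) = 90 + 9653 = 9743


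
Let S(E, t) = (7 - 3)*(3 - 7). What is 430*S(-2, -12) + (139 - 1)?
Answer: -6742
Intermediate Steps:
S(E, t) = -16 (S(E, t) = 4*(-4) = -16)
430*S(-2, -12) + (139 - 1) = 430*(-16) + (139 - 1) = -6880 + 138 = -6742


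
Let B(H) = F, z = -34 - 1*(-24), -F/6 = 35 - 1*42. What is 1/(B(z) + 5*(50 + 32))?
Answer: 1/452 ≈ 0.0022124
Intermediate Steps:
F = 42 (F = -6*(35 - 1*42) = -6*(35 - 42) = -6*(-7) = 42)
z = -10 (z = -34 + 24 = -10)
B(H) = 42
1/(B(z) + 5*(50 + 32)) = 1/(42 + 5*(50 + 32)) = 1/(42 + 5*82) = 1/(42 + 410) = 1/452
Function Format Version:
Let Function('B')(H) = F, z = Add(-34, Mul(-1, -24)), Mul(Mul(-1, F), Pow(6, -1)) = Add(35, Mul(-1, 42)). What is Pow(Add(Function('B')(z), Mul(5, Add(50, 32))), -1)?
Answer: Rational(1, 452) ≈ 0.0022124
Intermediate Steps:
F = 42 (F = Mul(-6, Add(35, Mul(-1, 42))) = Mul(-6, Add(35, -42)) = Mul(-6, -7) = 42)
z = -10 (z = Add(-34, 24) = -10)
Function('B')(H) = 42
Pow(Add(Function('B')(z), Mul(5, Add(50, 32))), -1) = Pow(Add(42, Mul(5, Add(50, 32))), -1) = Pow(Add(42, Mul(5, 82)), -1) = Pow(Add(42, 410), -1) = Pow(452, -1) = Rational(1, 452)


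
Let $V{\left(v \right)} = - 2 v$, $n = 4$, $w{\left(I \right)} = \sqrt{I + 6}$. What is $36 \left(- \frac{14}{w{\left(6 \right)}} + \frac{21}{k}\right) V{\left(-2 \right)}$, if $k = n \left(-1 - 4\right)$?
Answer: $- \frac{756}{5} - 336 \sqrt{3} \approx -733.17$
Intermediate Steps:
$w{\left(I \right)} = \sqrt{6 + I}$
$k = -20$ ($k = 4 \left(-1 - 4\right) = 4 \left(-5\right) = -20$)
$36 \left(- \frac{14}{w{\left(6 \right)}} + \frac{21}{k}\right) V{\left(-2 \right)} = 36 \left(- \frac{14}{\sqrt{6 + 6}} + \frac{21}{-20}\right) \left(\left(-2\right) \left(-2\right)\right) = 36 \left(- \frac{14}{\sqrt{12}} + 21 \left(- \frac{1}{20}\right)\right) 4 = 36 \left(- \frac{14}{2 \sqrt{3}} - \frac{21}{20}\right) 4 = 36 \left(- 14 \frac{\sqrt{3}}{6} - \frac{21}{20}\right) 4 = 36 \left(- \frac{7 \sqrt{3}}{3} - \frac{21}{20}\right) 4 = 36 \left(- \frac{21}{20} - \frac{7 \sqrt{3}}{3}\right) 4 = \left(- \frac{189}{5} - 84 \sqrt{3}\right) 4 = - \frac{756}{5} - 336 \sqrt{3}$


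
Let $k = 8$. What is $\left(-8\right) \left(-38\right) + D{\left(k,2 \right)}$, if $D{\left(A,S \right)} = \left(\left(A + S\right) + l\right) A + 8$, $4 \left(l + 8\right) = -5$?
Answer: $318$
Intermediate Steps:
$l = - \frac{37}{4}$ ($l = -8 + \frac{1}{4} \left(-5\right) = -8 - \frac{5}{4} = - \frac{37}{4} \approx -9.25$)
$D{\left(A,S \right)} = 8 + A \left(- \frac{37}{4} + A + S\right)$ ($D{\left(A,S \right)} = \left(\left(A + S\right) - \frac{37}{4}\right) A + 8 = \left(- \frac{37}{4} + A + S\right) A + 8 = A \left(- \frac{37}{4} + A + S\right) + 8 = 8 + A \left(- \frac{37}{4} + A + S\right)$)
$\left(-8\right) \left(-38\right) + D{\left(k,2 \right)} = \left(-8\right) \left(-38\right) + \left(8 + 8^{2} - 74 + 8 \cdot 2\right) = 304 + \left(8 + 64 - 74 + 16\right) = 304 + 14 = 318$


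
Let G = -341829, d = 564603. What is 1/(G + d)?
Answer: 1/222774 ≈ 4.4889e-6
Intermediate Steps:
1/(G + d) = 1/(-341829 + 564603) = 1/222774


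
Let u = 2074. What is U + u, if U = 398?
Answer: 2472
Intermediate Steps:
U + u = 398 + 2074 = 2472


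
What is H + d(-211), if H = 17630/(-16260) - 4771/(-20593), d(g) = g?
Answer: -7093717811/33484218 ≈ -211.85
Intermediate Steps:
H = -28547813/33484218 (H = 17630*(-1/16260) - 4771*(-1/20593) = -1763/1626 + 4771/20593 = -28547813/33484218 ≈ -0.85258)
H + d(-211) = -28547813/33484218 - 211 = -7093717811/33484218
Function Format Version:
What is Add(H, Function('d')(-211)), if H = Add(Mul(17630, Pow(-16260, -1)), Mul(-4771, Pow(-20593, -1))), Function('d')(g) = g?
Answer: Rational(-7093717811, 33484218) ≈ -211.85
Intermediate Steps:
H = Rational(-28547813, 33484218) (H = Add(Mul(17630, Rational(-1, 16260)), Mul(-4771, Rational(-1, 20593))) = Add(Rational(-1763, 1626), Rational(4771, 20593)) = Rational(-28547813, 33484218) ≈ -0.85258)
Add(H, Function('d')(-211)) = Add(Rational(-28547813, 33484218), -211) = Rational(-7093717811, 33484218)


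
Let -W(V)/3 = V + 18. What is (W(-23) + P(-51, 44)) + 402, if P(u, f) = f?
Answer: 461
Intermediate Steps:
W(V) = -54 - 3*V (W(V) = -3*(V + 18) = -3*(18 + V) = -54 - 3*V)
(W(-23) + P(-51, 44)) + 402 = ((-54 - 3*(-23)) + 44) + 402 = ((-54 + 69) + 44) + 402 = (15 + 44) + 402 = 59 + 402 = 461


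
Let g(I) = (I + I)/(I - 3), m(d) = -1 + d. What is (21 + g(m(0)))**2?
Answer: 1849/4 ≈ 462.25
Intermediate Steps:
g(I) = 2*I/(-3 + I) (g(I) = (2*I)/(-3 + I) = 2*I/(-3 + I))
(21 + g(m(0)))**2 = (21 + 2*(-1 + 0)/(-3 + (-1 + 0)))**2 = (21 + 2*(-1)/(-3 - 1))**2 = (21 + 2*(-1)/(-4))**2 = (21 + 2*(-1)*(-1/4))**2 = (21 + 1/2)**2 = (43/2)**2 = 1849/4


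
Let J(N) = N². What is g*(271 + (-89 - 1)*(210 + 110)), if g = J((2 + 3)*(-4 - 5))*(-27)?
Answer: 1559823075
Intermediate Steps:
g = -54675 (g = ((2 + 3)*(-4 - 5))²*(-27) = (5*(-9))²*(-27) = (-45)²*(-27) = 2025*(-27) = -54675)
g*(271 + (-89 - 1)*(210 + 110)) = -54675*(271 + (-89 - 1)*(210 + 110)) = -54675*(271 - 90*320) = -54675*(271 - 28800) = -54675*(-28529) = 1559823075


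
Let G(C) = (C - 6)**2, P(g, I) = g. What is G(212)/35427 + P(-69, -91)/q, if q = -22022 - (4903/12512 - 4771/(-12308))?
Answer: 235778306773868/196322153340873 ≈ 1.2010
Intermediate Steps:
G(C) = (-6 + C)**2
q = -49874372091/2264672 (q = -22022 - (4903*(1/12512) - 4771*(-1/12308)) = -22022 - (4903/12512 + 4771/12308) = -22022 - 1*1765307/2264672 = -22022 - 1765307/2264672 = -49874372091/2264672 ≈ -22023.)
G(212)/35427 + P(-69, -91)/q = (-6 + 212)**2/35427 - 69/(-49874372091/2264672) = 206**2*(1/35427) - 69*(-2264672/49874372091) = 42436*(1/35427) + 52087456/16624790697 = 42436/35427 + 52087456/16624790697 = 235778306773868/196322153340873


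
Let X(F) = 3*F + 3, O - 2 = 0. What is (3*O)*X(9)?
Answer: 180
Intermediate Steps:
O = 2 (O = 2 + 0 = 2)
X(F) = 3 + 3*F
(3*O)*X(9) = (3*2)*(3 + 3*9) = 6*(3 + 27) = 6*30 = 180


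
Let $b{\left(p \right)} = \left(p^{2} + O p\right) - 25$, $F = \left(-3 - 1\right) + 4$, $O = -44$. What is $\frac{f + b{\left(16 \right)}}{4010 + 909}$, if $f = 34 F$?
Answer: $- \frac{473}{4919} \approx -0.096158$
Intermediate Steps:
$F = 0$ ($F = -4 + 4 = 0$)
$b{\left(p \right)} = -25 + p^{2} - 44 p$ ($b{\left(p \right)} = \left(p^{2} - 44 p\right) - 25 = -25 + p^{2} - 44 p$)
$f = 0$ ($f = 34 \cdot 0 = 0$)
$\frac{f + b{\left(16 \right)}}{4010 + 909} = \frac{0 - \left(729 - 256\right)}{4010 + 909} = \frac{0 - 473}{4919} = \left(0 - 473\right) \frac{1}{4919} = \left(-473\right) \frac{1}{4919} = - \frac{473}{4919}$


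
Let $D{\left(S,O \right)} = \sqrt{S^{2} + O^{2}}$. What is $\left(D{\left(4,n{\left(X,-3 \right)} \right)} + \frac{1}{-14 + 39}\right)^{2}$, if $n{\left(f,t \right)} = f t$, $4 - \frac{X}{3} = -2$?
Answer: $\frac{1832501}{625} + \frac{4 \sqrt{733}}{25} \approx 2936.3$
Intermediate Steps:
$X = 18$ ($X = 12 - -6 = 12 + 6 = 18$)
$D{\left(S,O \right)} = \sqrt{O^{2} + S^{2}}$
$\left(D{\left(4,n{\left(X,-3 \right)} \right)} + \frac{1}{-14 + 39}\right)^{2} = \left(\sqrt{\left(18 \left(-3\right)\right)^{2} + 4^{2}} + \frac{1}{-14 + 39}\right)^{2} = \left(\sqrt{\left(-54\right)^{2} + 16} + \frac{1}{25}\right)^{2} = \left(\sqrt{2916 + 16} + \frac{1}{25}\right)^{2} = \left(\sqrt{2932} + \frac{1}{25}\right)^{2} = \left(2 \sqrt{733} + \frac{1}{25}\right)^{2} = \left(\frac{1}{25} + 2 \sqrt{733}\right)^{2}$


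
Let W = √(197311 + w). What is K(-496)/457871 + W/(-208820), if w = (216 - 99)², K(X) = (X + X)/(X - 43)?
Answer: 992/246792469 - √2110/20882 ≈ -0.0021957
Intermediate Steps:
K(X) = 2*X/(-43 + X) (K(X) = (2*X)/(-43 + X) = 2*X/(-43 + X))
w = 13689 (w = 117² = 13689)
W = 10*√2110 (W = √(197311 + 13689) = √211000 = 10*√2110 ≈ 459.35)
K(-496)/457871 + W/(-208820) = (2*(-496)/(-43 - 496))/457871 + (10*√2110)/(-208820) = (2*(-496)/(-539))*(1/457871) + (10*√2110)*(-1/208820) = (2*(-496)*(-1/539))*(1/457871) - √2110/20882 = (992/539)*(1/457871) - √2110/20882 = 992/246792469 - √2110/20882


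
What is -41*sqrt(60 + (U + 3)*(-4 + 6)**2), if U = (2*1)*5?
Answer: -164*sqrt(7) ≈ -433.90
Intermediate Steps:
U = 10 (U = 2*5 = 10)
-41*sqrt(60 + (U + 3)*(-4 + 6)**2) = -41*sqrt(60 + (10 + 3)*(-4 + 6)**2) = -41*sqrt(60 + 13*2**2) = -41*sqrt(60 + 13*4) = -41*sqrt(60 + 52) = -164*sqrt(7)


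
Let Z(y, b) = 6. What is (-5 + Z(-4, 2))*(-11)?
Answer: -11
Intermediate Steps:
(-5 + Z(-4, 2))*(-11) = (-5 + 6)*(-11) = 1*(-11) = -11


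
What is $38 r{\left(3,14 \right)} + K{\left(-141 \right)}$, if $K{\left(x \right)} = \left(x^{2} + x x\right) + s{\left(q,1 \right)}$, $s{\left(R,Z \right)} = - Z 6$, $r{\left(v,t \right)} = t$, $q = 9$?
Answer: $40288$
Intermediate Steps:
$s{\left(R,Z \right)} = - 6 Z$
$K{\left(x \right)} = -6 + 2 x^{2}$ ($K{\left(x \right)} = \left(x^{2} + x x\right) - 6 = \left(x^{2} + x^{2}\right) - 6 = 2 x^{2} - 6 = -6 + 2 x^{2}$)
$38 r{\left(3,14 \right)} + K{\left(-141 \right)} = 38 \cdot 14 - \left(6 - 2 \left(-141\right)^{2}\right) = 532 + \left(-6 + 2 \cdot 19881\right) = 532 + \left(-6 + 39762\right) = 532 + 39756 = 40288$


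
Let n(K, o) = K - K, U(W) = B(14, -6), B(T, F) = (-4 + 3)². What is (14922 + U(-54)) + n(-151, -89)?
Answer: 14923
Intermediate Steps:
B(T, F) = 1 (B(T, F) = (-1)² = 1)
U(W) = 1
n(K, o) = 0
(14922 + U(-54)) + n(-151, -89) = (14922 + 1) + 0 = 14923 + 0 = 14923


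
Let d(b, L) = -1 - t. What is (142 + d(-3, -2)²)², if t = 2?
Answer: 22801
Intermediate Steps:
d(b, L) = -3 (d(b, L) = -1 - 1*2 = -1 - 2 = -3)
(142 + d(-3, -2)²)² = (142 + (-3)²)² = (142 + 9)² = 151² = 22801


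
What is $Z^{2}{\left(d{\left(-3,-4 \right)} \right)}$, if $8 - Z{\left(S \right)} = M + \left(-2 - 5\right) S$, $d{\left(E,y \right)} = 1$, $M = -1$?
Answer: $256$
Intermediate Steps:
$Z{\left(S \right)} = 9 + 7 S$ ($Z{\left(S \right)} = 8 - \left(-1 + \left(-2 - 5\right) S\right) = 8 - \left(-1 - 7 S\right) = 8 + \left(1 + 7 S\right) = 9 + 7 S$)
$Z^{2}{\left(d{\left(-3,-4 \right)} \right)} = \left(9 + 7 \cdot 1\right)^{2} = \left(9 + 7\right)^{2} = 16^{2} = 256$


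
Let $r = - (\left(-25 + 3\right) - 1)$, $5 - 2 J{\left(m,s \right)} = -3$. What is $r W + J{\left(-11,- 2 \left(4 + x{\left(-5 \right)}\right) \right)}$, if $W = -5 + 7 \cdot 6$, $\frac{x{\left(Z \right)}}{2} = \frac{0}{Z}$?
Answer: $855$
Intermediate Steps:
$x{\left(Z \right)} = 0$ ($x{\left(Z \right)} = 2 \frac{0}{Z} = 2 \cdot 0 = 0$)
$J{\left(m,s \right)} = 4$ ($J{\left(m,s \right)} = \frac{5}{2} - - \frac{3}{2} = \frac{5}{2} + \frac{3}{2} = 4$)
$r = 23$ ($r = - (-22 - 1) = \left(-1\right) \left(-23\right) = 23$)
$W = 37$ ($W = -5 + 42 = 37$)
$r W + J{\left(-11,- 2 \left(4 + x{\left(-5 \right)}\right) \right)} = 23 \cdot 37 + 4 = 851 + 4 = 855$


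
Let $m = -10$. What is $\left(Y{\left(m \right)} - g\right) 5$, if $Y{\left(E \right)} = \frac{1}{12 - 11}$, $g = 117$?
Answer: $-580$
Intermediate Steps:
$Y{\left(E \right)} = 1$ ($Y{\left(E \right)} = 1^{-1} = 1$)
$\left(Y{\left(m \right)} - g\right) 5 = \left(1 - 117\right) 5 = \left(-116\right) 5 = -580$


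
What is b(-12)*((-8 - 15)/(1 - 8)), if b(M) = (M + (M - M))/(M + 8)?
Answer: 69/7 ≈ 9.8571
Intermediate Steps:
b(M) = M/(8 + M) (b(M) = (M + 0)/(8 + M) = M/(8 + M))
b(-12)*((-8 - 15)/(1 - 8)) = (-12/(8 - 12))*((-8 - 15)/(1 - 8)) = (-12/(-4))*(-23/(-7)) = (-12*(-¼))*(-23*(-⅐)) = 3*(23/7) = 69/7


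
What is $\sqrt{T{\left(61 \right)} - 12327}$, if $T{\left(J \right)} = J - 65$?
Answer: $i \sqrt{12331} \approx 111.05 i$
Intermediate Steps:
$T{\left(J \right)} = -65 + J$
$\sqrt{T{\left(61 \right)} - 12327} = \sqrt{\left(-65 + 61\right) - 12327} = \sqrt{-4 - 12327} = \sqrt{-12331} = i \sqrt{12331}$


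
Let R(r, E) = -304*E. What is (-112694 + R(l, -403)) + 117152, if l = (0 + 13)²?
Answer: 126970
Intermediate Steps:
l = 169 (l = 13² = 169)
(-112694 + R(l, -403)) + 117152 = (-112694 - 304*(-403)) + 117152 = (-112694 + 122512) + 117152 = 9818 + 117152 = 126970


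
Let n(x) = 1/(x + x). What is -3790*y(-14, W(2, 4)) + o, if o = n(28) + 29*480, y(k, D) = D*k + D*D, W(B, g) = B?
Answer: 5873281/56 ≈ 1.0488e+5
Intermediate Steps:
n(x) = 1/(2*x)
y(k, D) = D**2 + D*k (y(k, D) = D*k + D**2 = D**2 + D*k)
o = 779521/56 (o = (1/2)/28 + 29*480 = (1/2)*(1/28) + 13920 = 1/56 + 13920 = 779521/56 ≈ 13920.)
-3790*y(-14, W(2, 4)) + o = -7580*(2 - 14) + 779521/56 = -7580*(-12) + 779521/56 = -3790*(-24) + 779521/56 = 90960 + 779521/56 = 5873281/56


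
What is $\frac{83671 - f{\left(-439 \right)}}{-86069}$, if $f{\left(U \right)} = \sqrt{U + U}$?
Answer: $- \frac{83671}{86069} + \frac{i \sqrt{878}}{86069} \approx -0.97214 + 0.00034427 i$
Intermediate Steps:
$f{\left(U \right)} = \sqrt{2} \sqrt{U}$ ($f{\left(U \right)} = \sqrt{2 U} = \sqrt{2} \sqrt{U}$)
$\frac{83671 - f{\left(-439 \right)}}{-86069} = \frac{83671 - \sqrt{2} \sqrt{-439}}{-86069} = \left(83671 - \sqrt{2} i \sqrt{439}\right) \left(- \frac{1}{86069}\right) = \left(83671 - i \sqrt{878}\right) \left(- \frac{1}{86069}\right) = - \frac{83671}{86069} + \frac{i \sqrt{878}}{86069}$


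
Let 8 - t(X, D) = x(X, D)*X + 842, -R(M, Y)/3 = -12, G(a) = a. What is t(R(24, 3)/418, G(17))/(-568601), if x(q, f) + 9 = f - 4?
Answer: 174378/118837609 ≈ 0.0014674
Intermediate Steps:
x(q, f) = -13 + f (x(q, f) = -9 + (f - 4) = -9 + (-4 + f) = -13 + f)
R(M, Y) = 36 (R(M, Y) = -3*(-12) = 36)
t(X, D) = -834 - X*(-13 + D) (t(X, D) = 8 - ((-13 + D)*X + 842) = 8 - (X*(-13 + D) + 842) = 8 - (842 + X*(-13 + D)) = 8 + (-842 - X*(-13 + D)) = -834 - X*(-13 + D))
t(R(24, 3)/418, G(17))/(-568601) = (-834 - 36/418*(-13 + 17))/(-568601) = (-834 - 1*36*(1/418)*4)*(-1/568601) = (-834 - 1*18/209*4)*(-1/568601) = (-834 - 72/209)*(-1/568601) = -174378/209*(-1/568601) = 174378/118837609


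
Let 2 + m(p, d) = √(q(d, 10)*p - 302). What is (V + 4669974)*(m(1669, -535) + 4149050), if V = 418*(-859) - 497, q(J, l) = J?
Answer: 17884118734920 + 4310415*I*√893217 ≈ 1.7884e+13 + 4.0738e+9*I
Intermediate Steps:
V = -359559 (V = -359062 - 497 = -359559)
m(p, d) = -2 + √(-302 + d*p) (m(p, d) = -2 + √(d*p - 302) = -2 + √(-302 + d*p))
(V + 4669974)*(m(1669, -535) + 4149050) = (-359559 + 4669974)*((-2 + √(-302 - 535*1669)) + 4149050) = 4310415*((-2 + √(-302 - 892915)) + 4149050) = 4310415*((-2 + √(-893217)) + 4149050) = 4310415*((-2 + I*√893217) + 4149050) = 4310415*(4149048 + I*√893217) = 17884118734920 + 4310415*I*√893217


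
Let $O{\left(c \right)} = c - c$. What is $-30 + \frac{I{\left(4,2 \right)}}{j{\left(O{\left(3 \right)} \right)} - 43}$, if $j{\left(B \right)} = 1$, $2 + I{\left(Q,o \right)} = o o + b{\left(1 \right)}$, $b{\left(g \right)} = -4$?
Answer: $- \frac{629}{21} \approx -29.952$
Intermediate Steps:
$O{\left(c \right)} = 0$
$I{\left(Q,o \right)} = -6 + o^{2}$ ($I{\left(Q,o \right)} = -2 + \left(o o - 4\right) = -2 + \left(o^{2} - 4\right) = -2 + \left(-4 + o^{2}\right) = -6 + o^{2}$)
$-30 + \frac{I{\left(4,2 \right)}}{j{\left(O{\left(3 \right)} \right)} - 43} = -30 + \frac{-6 + 2^{2}}{1 - 43} = -30 + \frac{-6 + 4}{1 - 43} = -30 - \frac{2}{-42} = -30 - - \frac{1}{21} = -30 + \frac{1}{21} = - \frac{629}{21}$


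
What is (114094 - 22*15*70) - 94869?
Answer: -3875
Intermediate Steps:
(114094 - 22*15*70) - 94869 = (114094 - 330*70) - 94869 = (114094 - 23100) - 94869 = 90994 - 94869 = -3875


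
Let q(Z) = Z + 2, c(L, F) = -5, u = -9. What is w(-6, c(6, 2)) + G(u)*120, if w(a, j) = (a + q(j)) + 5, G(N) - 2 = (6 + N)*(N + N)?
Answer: 6716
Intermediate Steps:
G(N) = 2 + 2*N*(6 + N) (G(N) = 2 + (6 + N)*(N + N) = 2 + (6 + N)*(2*N) = 2 + 2*N*(6 + N))
q(Z) = 2 + Z
w(a, j) = 7 + a + j (w(a, j) = (a + (2 + j)) + 5 = (2 + a + j) + 5 = 7 + a + j)
w(-6, c(6, 2)) + G(u)*120 = (7 - 6 - 5) + (2 + 2*(-9)**2 + 12*(-9))*120 = -4 + (2 + 2*81 - 108)*120 = -4 + (2 + 162 - 108)*120 = -4 + 56*120 = -4 + 6720 = 6716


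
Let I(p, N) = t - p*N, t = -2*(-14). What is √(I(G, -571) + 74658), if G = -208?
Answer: 3*I*√4898 ≈ 209.96*I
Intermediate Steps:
t = 28
I(p, N) = 28 - N*p (I(p, N) = 28 - p*N = 28 - N*p)
√(I(G, -571) + 74658) = √((28 - 1*(-571)*(-208)) + 74658) = √((28 - 118768) + 74658) = √(-118740 + 74658) = √(-44082) = 3*I*√4898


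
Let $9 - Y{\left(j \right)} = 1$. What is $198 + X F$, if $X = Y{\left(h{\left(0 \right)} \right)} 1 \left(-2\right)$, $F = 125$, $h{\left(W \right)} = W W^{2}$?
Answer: $-1802$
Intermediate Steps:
$h{\left(W \right)} = W^{3}$
$Y{\left(j \right)} = 8$ ($Y{\left(j \right)} = 9 - 1 = 8$)
$X = -16$ ($X = 8 \cdot 1 \left(-2\right) = 8 \left(-2\right) = -16$)
$198 + X F = 198 - 2000 = -1802$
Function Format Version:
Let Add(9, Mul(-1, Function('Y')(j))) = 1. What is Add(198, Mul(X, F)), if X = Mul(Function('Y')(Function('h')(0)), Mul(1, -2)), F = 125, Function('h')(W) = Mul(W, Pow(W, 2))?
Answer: -1802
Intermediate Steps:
Function('h')(W) = Pow(W, 3)
Function('Y')(j) = 8 (Function('Y')(j) = Add(9, Mul(-1, 1)) = Add(9, -1) = 8)
X = -16 (X = Mul(8, Mul(1, -2)) = Mul(8, -2) = -16)
Add(198, Mul(X, F)) = Add(198, Mul(-16, 125)) = Add(198, -2000) = -1802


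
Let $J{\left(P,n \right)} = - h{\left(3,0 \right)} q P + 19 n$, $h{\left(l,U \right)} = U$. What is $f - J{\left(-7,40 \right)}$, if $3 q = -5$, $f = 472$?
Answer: $-288$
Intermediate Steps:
$q = - \frac{5}{3}$ ($q = \frac{1}{3} \left(-5\right) = - \frac{5}{3} \approx -1.6667$)
$J{\left(P,n \right)} = 19 n$ ($J{\left(P,n \right)} = - \frac{0 \left(-5\right)}{3} P + 19 n = \left(-1\right) 0 P + 19 n = 0 P + 19 n = 0 + 19 n = 19 n$)
$f - J{\left(-7,40 \right)} = 472 - 19 \cdot 40 = 472 - 760 = -288$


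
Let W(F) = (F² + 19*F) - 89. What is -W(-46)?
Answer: -1153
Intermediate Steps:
W(F) = -89 + F² + 19*F
-W(-46) = -(-89 + (-46)² + 19*(-46)) = -(-89 + 2116 - 874) = -1*1153 = -1153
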